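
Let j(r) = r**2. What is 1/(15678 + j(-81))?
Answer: 1/22239 ≈ 4.4966e-5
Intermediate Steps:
1/(15678 + j(-81)) = 1/(15678 + (-81)**2) = 1/(15678 + 6561) = 1/22239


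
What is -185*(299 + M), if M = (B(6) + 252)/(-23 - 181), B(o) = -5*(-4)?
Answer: -165205/3 ≈ -55068.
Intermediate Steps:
B(o) = 20
M = -4/3 (M = (20 + 252)/(-23 - 181) = 272/(-204) = 272*(-1/204) = -4/3 ≈ -1.3333)
-185*(299 + M) = -185*(299 - 4/3) = -185*893/3 = -165205/3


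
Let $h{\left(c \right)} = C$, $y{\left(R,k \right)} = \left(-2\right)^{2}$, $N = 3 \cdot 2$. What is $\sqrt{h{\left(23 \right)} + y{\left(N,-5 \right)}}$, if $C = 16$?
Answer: $2 \sqrt{5} \approx 4.4721$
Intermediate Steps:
$N = 6$
$y{\left(R,k \right)} = 4$
$h{\left(c \right)} = 16$
$\sqrt{h{\left(23 \right)} + y{\left(N,-5 \right)}} = \sqrt{16 + 4} = \sqrt{20} = 2 \sqrt{5}$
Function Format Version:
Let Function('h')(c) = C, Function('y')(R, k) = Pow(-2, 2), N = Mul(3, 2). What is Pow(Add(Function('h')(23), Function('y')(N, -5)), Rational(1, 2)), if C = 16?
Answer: Mul(2, Pow(5, Rational(1, 2))) ≈ 4.4721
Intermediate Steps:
N = 6
Function('y')(R, k) = 4
Function('h')(c) = 16
Pow(Add(Function('h')(23), Function('y')(N, -5)), Rational(1, 2)) = Pow(Add(16, 4), Rational(1, 2)) = Pow(20, Rational(1, 2)) = Mul(2, Pow(5, Rational(1, 2)))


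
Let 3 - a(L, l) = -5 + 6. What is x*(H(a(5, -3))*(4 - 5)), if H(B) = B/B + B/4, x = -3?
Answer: 9/2 ≈ 4.5000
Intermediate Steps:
a(L, l) = 2 (a(L, l) = 3 - (-5 + 6) = 3 - 1*1 = 3 - 1 = 2)
H(B) = 1 + B/4 (H(B) = 1 + B*(¼) = 1 + B/4)
x*(H(a(5, -3))*(4 - 5)) = -3*(1 + (¼)*2)*(4 - 5) = -3*(1 + ½)*(-1) = -9*(-1)/2 = -3*(-3/2) = 9/2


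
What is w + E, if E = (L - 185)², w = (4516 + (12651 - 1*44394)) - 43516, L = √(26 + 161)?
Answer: -70743 + (185 - √187)² ≈ -41391.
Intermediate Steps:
L = √187 ≈ 13.675
w = -70743 (w = (4516 + (12651 - 44394)) - 43516 = (4516 - 31743) - 43516 = -27227 - 43516 = -70743)
E = (-185 + √187)² (E = (√187 - 185)² = (-185 + √187)² ≈ 29352.)
w + E = -70743 + (185 - √187)²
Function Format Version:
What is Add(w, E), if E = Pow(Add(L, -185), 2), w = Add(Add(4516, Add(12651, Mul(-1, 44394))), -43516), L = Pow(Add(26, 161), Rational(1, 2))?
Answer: Add(-70743, Pow(Add(185, Mul(-1, Pow(187, Rational(1, 2)))), 2)) ≈ -41391.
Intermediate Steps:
L = Pow(187, Rational(1, 2)) ≈ 13.675
w = -70743 (w = Add(Add(4516, Add(12651, -44394)), -43516) = Add(Add(4516, -31743), -43516) = Add(-27227, -43516) = -70743)
E = Pow(Add(-185, Pow(187, Rational(1, 2))), 2) (E = Pow(Add(Pow(187, Rational(1, 2)), -185), 2) = Pow(Add(-185, Pow(187, Rational(1, 2))), 2) ≈ 29352.)
Add(w, E) = Add(-70743, Pow(Add(185, Mul(-1, Pow(187, Rational(1, 2)))), 2))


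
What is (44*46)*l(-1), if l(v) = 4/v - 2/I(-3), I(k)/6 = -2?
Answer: -23276/3 ≈ -7758.7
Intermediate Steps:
I(k) = -12 (I(k) = 6*(-2) = -12)
l(v) = ⅙ + 4/v (l(v) = 4/v - 2/(-12) = 4/v - 2*(-1/12) = 4/v + ⅙ = ⅙ + 4/v)
(44*46)*l(-1) = (44*46)*((⅙)*(24 - 1)/(-1)) = 2024*((⅙)*(-1)*23) = 2024*(-23/6) = -23276/3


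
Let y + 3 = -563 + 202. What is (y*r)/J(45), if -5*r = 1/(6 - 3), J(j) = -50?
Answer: -182/375 ≈ -0.48533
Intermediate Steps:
r = -1/15 (r = -1/(5*(6 - 3)) = -⅕/3 = -⅕*⅓ = -1/15 ≈ -0.066667)
y = -364 (y = -3 + (-563 + 202) = -3 - 361 = -364)
(y*r)/J(45) = -364*(-1/15)/(-50) = (364/15)*(-1/50) = -182/375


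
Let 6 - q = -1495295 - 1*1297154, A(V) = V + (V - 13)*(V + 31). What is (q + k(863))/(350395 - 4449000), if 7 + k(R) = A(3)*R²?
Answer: 49638941/819721 ≈ 60.556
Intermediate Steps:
A(V) = V + (-13 + V)*(31 + V)
k(R) = -7 - 337*R² (k(R) = -7 + (-403 + 3² + 19*3)*R² = -7 + (-403 + 9 + 57)*R² = -7 - 337*R²)
q = 2792455 (q = 6 - (-1495295 - 1*1297154) = 6 - (-1495295 - 1297154) = 6 - 1*(-2792449) = 6 + 2792449 = 2792455)
(q + k(863))/(350395 - 4449000) = (2792455 + (-7 - 337*863²))/(350395 - 4449000) = (2792455 + (-7 - 337*744769))/(-4098605) = (2792455 + (-7 - 250987153))*(-1/4098605) = (2792455 - 250987160)*(-1/4098605) = -248194705*(-1/4098605) = 49638941/819721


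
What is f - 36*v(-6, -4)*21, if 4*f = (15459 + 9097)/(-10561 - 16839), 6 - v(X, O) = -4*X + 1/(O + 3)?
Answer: 352138661/27400 ≈ 12852.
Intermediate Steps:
v(X, O) = 6 - 1/(3 + O) + 4*X (v(X, O) = 6 - (-4*X + 1/(O + 3)) = 6 - (-4*X + 1/(3 + O)) = 6 - (1/(3 + O) - 4*X) = 6 + (-1/(3 + O) + 4*X) = 6 - 1/(3 + O) + 4*X)
f = -6139/27400 (f = ((15459 + 9097)/(-10561 - 16839))/4 = (24556/(-27400))/4 = (24556*(-1/27400))/4 = (¼)*(-6139/6850) = -6139/27400 ≈ -0.22405)
f - 36*v(-6, -4)*21 = -6139/27400 - 36*(17 + 6*(-4) + 12*(-6) + 4*(-4)*(-6))/(3 - 4)*21 = -6139/27400 - 36*(17 - 24 - 72 + 96)/(-1)*21 = -6139/27400 - (-36)*17*21 = -6139/27400 - 36*(-17)*21 = -6139/27400 + 612*21 = -6139/27400 + 12852 = 352138661/27400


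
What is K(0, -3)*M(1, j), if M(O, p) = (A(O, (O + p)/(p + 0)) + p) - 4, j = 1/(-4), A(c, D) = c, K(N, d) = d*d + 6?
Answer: -195/4 ≈ -48.750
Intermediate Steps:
K(N, d) = 6 + d² (K(N, d) = d² + 6 = 6 + d²)
j = -¼ ≈ -0.25000
M(O, p) = -4 + O + p (M(O, p) = (O + p) - 4 = -4 + O + p)
K(0, -3)*M(1, j) = (6 + (-3)²)*(-4 + 1 - ¼) = (6 + 9)*(-13/4) = 15*(-13/4) = -195/4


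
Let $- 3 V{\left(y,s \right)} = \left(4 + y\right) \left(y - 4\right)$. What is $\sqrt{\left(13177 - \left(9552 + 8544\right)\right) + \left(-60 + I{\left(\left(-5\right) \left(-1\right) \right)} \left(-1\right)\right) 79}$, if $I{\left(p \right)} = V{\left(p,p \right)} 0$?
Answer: $i \sqrt{9659} \approx 98.28 i$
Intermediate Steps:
$V{\left(y,s \right)} = - \frac{\left(-4 + y\right) \left(4 + y\right)}{3}$ ($V{\left(y,s \right)} = - \frac{\left(4 + y\right) \left(y - 4\right)}{3} = - \frac{\left(4 + y\right) \left(-4 + y\right)}{3} = - \frac{\left(-4 + y\right) \left(4 + y\right)}{3}$)
$I{\left(p \right)} = 0$ ($I{\left(p \right)} = \left(\frac{16}{3} - \frac{p^{2}}{3}\right) 0 = 0$)
$\sqrt{\left(13177 - \left(9552 + 8544\right)\right) + \left(-60 + I{\left(\left(-5\right) \left(-1\right) \right)} \left(-1\right)\right) 79} = \sqrt{\left(13177 - \left(9552 + 8544\right)\right) + \left(-60 + 0 \left(-1\right)\right) 79} = \sqrt{\left(13177 - 18096\right) + \left(-60 + 0\right) 79} = \sqrt{\left(13177 - 18096\right) - 4740} = \sqrt{-4919 - 4740} = \sqrt{-9659} = i \sqrt{9659}$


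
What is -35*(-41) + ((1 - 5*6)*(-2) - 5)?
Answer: 1488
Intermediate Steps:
-35*(-41) + ((1 - 5*6)*(-2) - 5) = 1435 + ((1 - 30)*(-2) - 5) = 1435 + (-29*(-2) - 5) = 1435 + (58 - 5) = 1435 + 53 = 1488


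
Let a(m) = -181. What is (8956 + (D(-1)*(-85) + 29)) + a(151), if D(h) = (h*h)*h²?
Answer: 8719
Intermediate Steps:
D(h) = h⁴ (D(h) = h²*h² = h⁴)
(8956 + (D(-1)*(-85) + 29)) + a(151) = (8956 + ((-1)⁴*(-85) + 29)) - 181 = (8956 + (1*(-85) + 29)) - 181 = (8956 + (-85 + 29)) - 181 = (8956 - 56) - 181 = 8900 - 181 = 8719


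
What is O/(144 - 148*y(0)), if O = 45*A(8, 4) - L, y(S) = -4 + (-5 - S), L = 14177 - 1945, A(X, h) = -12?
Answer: -3193/369 ≈ -8.6531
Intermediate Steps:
L = 12232
y(S) = -9 - S
O = -12772 (O = 45*(-12) - 1*12232 = -540 - 12232 = -12772)
O/(144 - 148*y(0)) = -12772/(144 - 148*(-9 - 1*0)) = -12772/(144 - 148*(-9 + 0)) = -12772/(144 - 148*(-9)) = -12772/(144 + 1332) = -12772/1476 = -12772*1/1476 = -3193/369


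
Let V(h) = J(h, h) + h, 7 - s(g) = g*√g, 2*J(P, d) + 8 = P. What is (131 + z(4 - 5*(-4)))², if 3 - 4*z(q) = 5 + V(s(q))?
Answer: 1187377/64 + 9279*√6/2 ≈ 29917.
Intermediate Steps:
J(P, d) = -4 + P/2
s(g) = 7 - g^(3/2) (s(g) = 7 - g*√g = 7 - g^(3/2))
V(h) = -4 + 3*h/2 (V(h) = (-4 + h/2) + h = -4 + 3*h/2)
z(q) = -17/8 + 3*q^(3/2)/8 (z(q) = ¾ - (5 + (-4 + 3*(7 - q^(3/2))/2))/4 = ¾ - (5 + (-4 + (21/2 - 3*q^(3/2)/2)))/4 = ¾ - (5 + (13/2 - 3*q^(3/2)/2))/4 = ¾ - (23/2 - 3*q^(3/2)/2)/4 = ¾ + (-23/8 + 3*q^(3/2)/8) = -17/8 + 3*q^(3/2)/8)
(131 + z(4 - 5*(-4)))² = (131 + (-17/8 + 3*(4 - 5*(-4))^(3/2)/8))² = (131 + (-17/8 + 3*(4 + 20)^(3/2)/8))² = (131 + (-17/8 + 3*24^(3/2)/8))² = (131 + (-17/8 + 3*(48*√6)/8))² = (131 + (-17/8 + 18*√6))² = (1031/8 + 18*√6)²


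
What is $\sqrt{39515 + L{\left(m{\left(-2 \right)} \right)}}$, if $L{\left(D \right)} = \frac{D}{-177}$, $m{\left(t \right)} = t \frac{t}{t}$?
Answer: $\frac{\sqrt{1237965789}}{177} \approx 198.78$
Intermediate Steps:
$m{\left(t \right)} = t$ ($m{\left(t \right)} = t 1 = t$)
$L{\left(D \right)} = - \frac{D}{177}$ ($L{\left(D \right)} = D \left(- \frac{1}{177}\right) = - \frac{D}{177}$)
$\sqrt{39515 + L{\left(m{\left(-2 \right)} \right)}} = \sqrt{39515 - - \frac{2}{177}} = \sqrt{39515 + \frac{2}{177}} = \sqrt{\frac{6994157}{177}} = \frac{\sqrt{1237965789}}{177}$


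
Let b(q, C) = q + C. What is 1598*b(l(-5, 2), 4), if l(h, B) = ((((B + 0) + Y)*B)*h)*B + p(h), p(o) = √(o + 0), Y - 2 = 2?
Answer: -185368 + 1598*I*√5 ≈ -1.8537e+5 + 3573.2*I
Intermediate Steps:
Y = 4 (Y = 2 + 2 = 4)
p(o) = √o
l(h, B) = √h + h*B²*(4 + B) (l(h, B) = ((((B + 0) + 4)*B)*h)*B + √h = (((B + 4)*B)*h)*B + √h = (((4 + B)*B)*h)*B + √h = ((B*(4 + B))*h)*B + √h = (B*h*(4 + B))*B + √h = h*B²*(4 + B) + √h = √h + h*B²*(4 + B))
b(q, C) = C + q
1598*b(l(-5, 2), 4) = 1598*(4 + (√(-5) - 5*2³ + 4*(-5)*2²)) = 1598*(4 + (I*√5 - 5*8 + 4*(-5)*4)) = 1598*(4 + (I*√5 - 40 - 80)) = 1598*(4 + (-120 + I*√5)) = 1598*(-116 + I*√5) = -185368 + 1598*I*√5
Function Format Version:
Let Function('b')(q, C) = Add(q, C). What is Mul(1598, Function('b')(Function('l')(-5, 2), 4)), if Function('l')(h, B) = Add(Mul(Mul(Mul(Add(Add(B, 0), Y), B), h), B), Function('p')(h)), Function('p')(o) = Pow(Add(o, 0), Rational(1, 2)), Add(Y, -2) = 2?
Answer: Add(-185368, Mul(1598, I, Pow(5, Rational(1, 2)))) ≈ Add(-1.8537e+5, Mul(3573.2, I))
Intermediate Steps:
Y = 4 (Y = Add(2, 2) = 4)
Function('p')(o) = Pow(o, Rational(1, 2))
Function('l')(h, B) = Add(Pow(h, Rational(1, 2)), Mul(h, Pow(B, 2), Add(4, B))) (Function('l')(h, B) = Add(Mul(Mul(Mul(Add(Add(B, 0), 4), B), h), B), Pow(h, Rational(1, 2))) = Add(Mul(Mul(Mul(Add(B, 4), B), h), B), Pow(h, Rational(1, 2))) = Add(Mul(Mul(Mul(Add(4, B), B), h), B), Pow(h, Rational(1, 2))) = Add(Mul(Mul(Mul(B, Add(4, B)), h), B), Pow(h, Rational(1, 2))) = Add(Mul(Mul(B, h, Add(4, B)), B), Pow(h, Rational(1, 2))) = Add(Mul(h, Pow(B, 2), Add(4, B)), Pow(h, Rational(1, 2))) = Add(Pow(h, Rational(1, 2)), Mul(h, Pow(B, 2), Add(4, B))))
Function('b')(q, C) = Add(C, q)
Mul(1598, Function('b')(Function('l')(-5, 2), 4)) = Mul(1598, Add(4, Add(Pow(-5, Rational(1, 2)), Mul(-5, Pow(2, 3)), Mul(4, -5, Pow(2, 2))))) = Mul(1598, Add(4, Add(Mul(I, Pow(5, Rational(1, 2))), Mul(-5, 8), Mul(4, -5, 4)))) = Mul(1598, Add(4, Add(Mul(I, Pow(5, Rational(1, 2))), -40, -80))) = Mul(1598, Add(4, Add(-120, Mul(I, Pow(5, Rational(1, 2)))))) = Mul(1598, Add(-116, Mul(I, Pow(5, Rational(1, 2))))) = Add(-185368, Mul(1598, I, Pow(5, Rational(1, 2))))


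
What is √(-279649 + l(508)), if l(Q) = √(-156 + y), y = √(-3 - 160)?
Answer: √(-279649 + √(-156 + I*√163)) ≈ 0.01 + 528.82*I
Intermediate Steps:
y = I*√163 (y = √(-163) = I*√163 ≈ 12.767*I)
l(Q) = √(-156 + I*√163)
√(-279649 + l(508)) = √(-279649 + √(-156 + I*√163))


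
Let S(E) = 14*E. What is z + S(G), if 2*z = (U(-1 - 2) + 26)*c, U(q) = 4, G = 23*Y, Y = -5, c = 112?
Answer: 70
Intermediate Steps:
G = -115 (G = 23*(-5) = -115)
z = 1680 (z = ((4 + 26)*112)/2 = (30*112)/2 = (1/2)*3360 = 1680)
z + S(G) = 1680 + 14*(-115) = 1680 - 1610 = 70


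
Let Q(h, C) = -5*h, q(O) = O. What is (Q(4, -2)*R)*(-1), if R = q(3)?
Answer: 60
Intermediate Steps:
R = 3
(Q(4, -2)*R)*(-1) = (-5*4*3)*(-1) = -20*3*(-1) = -60*(-1) = 60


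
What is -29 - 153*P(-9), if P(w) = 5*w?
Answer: 6856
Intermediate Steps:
-29 - 153*P(-9) = -29 - 765*(-9) = -29 - 153*(-45) = -29 + 6885 = 6856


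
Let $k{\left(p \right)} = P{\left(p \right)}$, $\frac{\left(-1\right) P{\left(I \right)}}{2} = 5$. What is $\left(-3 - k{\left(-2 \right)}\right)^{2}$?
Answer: $49$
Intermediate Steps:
$P{\left(I \right)} = -10$ ($P{\left(I \right)} = \left(-2\right) 5 = -10$)
$k{\left(p \right)} = -10$
$\left(-3 - k{\left(-2 \right)}\right)^{2} = \left(-3 - -10\right)^{2} = \left(-3 + 10\right)^{2} = 7^{2} = 49$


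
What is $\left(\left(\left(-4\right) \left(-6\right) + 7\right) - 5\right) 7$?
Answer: $182$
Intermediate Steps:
$\left(\left(\left(-4\right) \left(-6\right) + 7\right) - 5\right) 7 = \left(\left(24 + 7\right) - 5\right) 7 = \left(31 - 5\right) 7 = 26 \cdot 7 = 182$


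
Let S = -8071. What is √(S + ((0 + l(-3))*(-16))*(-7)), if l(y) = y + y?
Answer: I*√8743 ≈ 93.504*I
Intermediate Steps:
l(y) = 2*y
√(S + ((0 + l(-3))*(-16))*(-7)) = √(-8071 + ((0 + 2*(-3))*(-16))*(-7)) = √(-8071 + ((0 - 6)*(-16))*(-7)) = √(-8071 - 6*(-16)*(-7)) = √(-8071 + 96*(-7)) = √(-8071 - 672) = √(-8743) = I*√8743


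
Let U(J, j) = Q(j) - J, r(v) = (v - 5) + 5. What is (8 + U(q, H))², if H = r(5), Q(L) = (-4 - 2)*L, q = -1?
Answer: 441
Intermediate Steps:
Q(L) = -6*L
r(v) = v (r(v) = (-5 + v) + 5 = v)
H = 5
U(J, j) = -J - 6*j (U(J, j) = -6*j - J = -J - 6*j)
(8 + U(q, H))² = (8 + (-1*(-1) - 6*5))² = (8 + (1 - 30))² = (8 - 29)² = (-21)² = 441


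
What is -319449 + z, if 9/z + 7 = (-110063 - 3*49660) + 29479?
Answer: -73336226388/229571 ≈ -3.1945e+5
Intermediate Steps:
z = -9/229571 (z = 9/(-7 + ((-110063 - 3*49660) + 29479)) = 9/(-7 + ((-110063 - 148980) + 29479)) = 9/(-7 + (-259043 + 29479)) = 9/(-7 - 229564) = 9/(-229571) = 9*(-1/229571) = -9/229571 ≈ -3.9204e-5)
-319449 + z = -319449 - 9/229571 = -73336226388/229571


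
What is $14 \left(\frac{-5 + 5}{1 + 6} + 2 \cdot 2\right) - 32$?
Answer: $24$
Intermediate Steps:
$14 \left(\frac{-5 + 5}{1 + 6} + 2 \cdot 2\right) - 32 = 14 \left(\frac{0}{7} + 4\right) - 32 = 14 \left(0 \cdot \frac{1}{7} + 4\right) - 32 = 14 \left(0 + 4\right) - 32 = 14 \cdot 4 - 32 = 56 - 32 = 24$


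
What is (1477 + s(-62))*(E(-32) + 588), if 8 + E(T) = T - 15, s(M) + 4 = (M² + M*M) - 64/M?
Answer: 151384259/31 ≈ 4.8834e+6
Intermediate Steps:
s(M) = -4 - 64/M + 2*M² (s(M) = -4 + ((M² + M*M) - 64/M) = -4 + ((M² + M²) - 64/M) = -4 + (2*M² - 64/M) = -4 + (-64/M + 2*M²) = -4 - 64/M + 2*M²)
E(T) = -23 + T (E(T) = -8 + (T - 15) = -8 + (-15 + T) = -23 + T)
(1477 + s(-62))*(E(-32) + 588) = (1477 + (-4 - 64/(-62) + 2*(-62)²))*((-23 - 32) + 588) = (1477 + (-4 - 64*(-1/62) + 2*3844))*(-55 + 588) = (1477 + (-4 + 32/31 + 7688))*533 = (1477 + 238236/31)*533 = (284023/31)*533 = 151384259/31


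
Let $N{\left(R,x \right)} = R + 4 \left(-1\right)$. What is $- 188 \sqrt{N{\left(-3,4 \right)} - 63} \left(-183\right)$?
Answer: $34404 i \sqrt{70} \approx 2.8784 \cdot 10^{5} i$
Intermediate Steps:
$N{\left(R,x \right)} = -4 + R$ ($N{\left(R,x \right)} = R - 4 = -4 + R$)
$- 188 \sqrt{N{\left(-3,4 \right)} - 63} \left(-183\right) = - 188 \sqrt{\left(-4 - 3\right) - 63} \left(-183\right) = - 188 \sqrt{-7 - 63} \left(-183\right) = - 188 \sqrt{-70} \left(-183\right) = - 188 i \sqrt{70} \left(-183\right) = 34404 i \sqrt{70}$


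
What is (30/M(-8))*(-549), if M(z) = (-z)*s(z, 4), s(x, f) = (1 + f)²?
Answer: -1647/20 ≈ -82.350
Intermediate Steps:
M(z) = -25*z (M(z) = (-z)*(1 + 4)² = -z*5² = -z*25 = -25*z)
(30/M(-8))*(-549) = (30/((-25*(-8))))*(-549) = (30/200)*(-549) = (30*(1/200))*(-549) = (3/20)*(-549) = -1647/20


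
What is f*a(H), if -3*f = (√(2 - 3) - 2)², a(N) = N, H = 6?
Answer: -6 + 8*I ≈ -6.0 + 8.0*I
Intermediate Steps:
f = -(-2 + I)²/3 (f = -(√(2 - 3) - 2)²/3 = -(√(-1) - 2)²/3 = -(I - 2)²/3 = -(-2 + I)²/3 ≈ -1.0 + 1.3333*I)
f*a(H) = (-1 + 4*I/3)*6 = -6 + 8*I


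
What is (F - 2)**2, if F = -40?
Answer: 1764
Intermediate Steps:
(F - 2)**2 = (-40 - 2)**2 = (-42)**2 = 1764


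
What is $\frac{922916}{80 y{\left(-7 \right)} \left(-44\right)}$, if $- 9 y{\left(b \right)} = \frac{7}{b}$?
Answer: $- \frac{2076561}{880} \approx -2359.7$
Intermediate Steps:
$y{\left(b \right)} = - \frac{7}{9 b}$ ($y{\left(b \right)} = - \frac{7 \frac{1}{b}}{9} = - \frac{7}{9 b}$)
$\frac{922916}{80 y{\left(-7 \right)} \left(-44\right)} = \frac{922916}{80 \left(- \frac{7}{9 \left(-7\right)}\right) \left(-44\right)} = \frac{922916}{80 \left(\left(- \frac{7}{9}\right) \left(- \frac{1}{7}\right)\right) \left(-44\right)} = \frac{922916}{80 \cdot \frac{1}{9} \left(-44\right)} = \frac{922916}{\frac{80}{9} \left(-44\right)} = \frac{922916}{- \frac{3520}{9}} = 922916 \left(- \frac{9}{3520}\right) = - \frac{2076561}{880}$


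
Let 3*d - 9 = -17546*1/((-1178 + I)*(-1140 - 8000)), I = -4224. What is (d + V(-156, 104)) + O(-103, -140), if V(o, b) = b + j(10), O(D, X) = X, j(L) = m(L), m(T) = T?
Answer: -1703421433/74061420 ≈ -23.000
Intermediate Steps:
j(L) = L
V(o, b) = 10 + b (V(o, b) = b + 10 = 10 + b)
d = 222175487/74061420 (d = 3 + (-17546*1/((-1178 - 4224)*(-1140 - 8000)))/3 = 3 + (-17546/((-9140*(-5402))))/3 = 3 + (-17546/49374280)/3 = 3 + (-17546*1/49374280)/3 = 3 + (1/3)*(-8773/24687140) = 3 - 8773/74061420 = 222175487/74061420 ≈ 2.9999)
(d + V(-156, 104)) + O(-103, -140) = (222175487/74061420 + (10 + 104)) - 140 = (222175487/74061420 + 114) - 140 = 8665177367/74061420 - 140 = -1703421433/74061420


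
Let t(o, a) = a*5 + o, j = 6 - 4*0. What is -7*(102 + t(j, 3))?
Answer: -861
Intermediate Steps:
j = 6 (j = 6 + 0 = 6)
t(o, a) = o + 5*a (t(o, a) = 5*a + o = o + 5*a)
-7*(102 + t(j, 3)) = -7*(102 + (6 + 5*3)) = -7*(102 + (6 + 15)) = -7*(102 + 21) = -7*123 = -861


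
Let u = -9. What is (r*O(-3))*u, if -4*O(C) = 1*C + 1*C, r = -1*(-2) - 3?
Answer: 27/2 ≈ 13.500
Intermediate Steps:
r = -1 (r = 2 - 3 = -1)
O(C) = -C/2 (O(C) = -(1*C + 1*C)/4 = -(C + C)/4 = -C/2)
(r*O(-3))*u = -(-1)*(-3)/2*(-9) = -1*3/2*(-9) = -3/2*(-9) = 27/2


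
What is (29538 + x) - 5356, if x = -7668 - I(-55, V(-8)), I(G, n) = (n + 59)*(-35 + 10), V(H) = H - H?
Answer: 17989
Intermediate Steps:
V(H) = 0
I(G, n) = -1475 - 25*n (I(G, n) = (59 + n)*(-25) = -1475 - 25*n)
x = -6193 (x = -7668 - (-1475 - 25*0) = -7668 - (-1475 + 0) = -7668 - 1*(-1475) = -7668 + 1475 = -6193)
(29538 + x) - 5356 = (29538 - 6193) - 5356 = 23345 - 5356 = 17989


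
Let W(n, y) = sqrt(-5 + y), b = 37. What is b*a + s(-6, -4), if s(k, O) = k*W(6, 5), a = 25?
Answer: 925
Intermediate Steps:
s(k, O) = 0 (s(k, O) = k*sqrt(-5 + 5) = k*sqrt(0) = k*0 = 0)
b*a + s(-6, -4) = 37*25 + 0 = 925 + 0 = 925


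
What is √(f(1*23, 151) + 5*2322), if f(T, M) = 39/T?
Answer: √6142587/23 ≈ 107.76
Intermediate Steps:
√(f(1*23, 151) + 5*2322) = √(39/((1*23)) + 5*2322) = √(39/23 + 11610) = √(267069/23) = √6142587/23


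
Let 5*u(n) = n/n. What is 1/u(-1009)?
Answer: 5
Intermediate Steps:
u(n) = ⅕ (u(n) = (n/n)/5 = (⅕)*1 = ⅕)
1/u(-1009) = 1/(⅕) = 5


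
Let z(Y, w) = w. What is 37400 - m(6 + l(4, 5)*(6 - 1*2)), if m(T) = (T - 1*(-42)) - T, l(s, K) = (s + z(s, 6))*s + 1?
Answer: 37358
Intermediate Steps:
l(s, K) = 1 + s*(6 + s) (l(s, K) = (s + 6)*s + 1 = (6 + s)*s + 1 = s*(6 + s) + 1 = 1 + s*(6 + s))
m(T) = 42 (m(T) = (T + 42) - T = (42 + T) - T = 42)
37400 - m(6 + l(4, 5)*(6 - 1*2)) = 37400 - 1*42 = 37400 - 42 = 37358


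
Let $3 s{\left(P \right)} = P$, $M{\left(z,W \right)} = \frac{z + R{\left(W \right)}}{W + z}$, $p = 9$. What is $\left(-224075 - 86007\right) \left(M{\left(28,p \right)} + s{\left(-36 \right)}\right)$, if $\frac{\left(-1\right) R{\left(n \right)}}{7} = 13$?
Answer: $\frac{157211574}{37} \approx 4.249 \cdot 10^{6}$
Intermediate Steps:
$R{\left(n \right)} = -91$ ($R{\left(n \right)} = \left(-7\right) 13 = -91$)
$M{\left(z,W \right)} = \frac{-91 + z}{W + z}$ ($M{\left(z,W \right)} = \frac{z - 91}{W + z} = \frac{-91 + z}{W + z}$)
$s{\left(P \right)} = \frac{P}{3}$
$\left(-224075 - 86007\right) \left(M{\left(28,p \right)} + s{\left(-36 \right)}\right) = \left(-224075 - 86007\right) \left(\frac{-91 + 28}{9 + 28} + \frac{1}{3} \left(-36\right)\right) = - 310082 \left(\frac{1}{37} \left(-63\right) - 12\right) = - 310082 \left(- \frac{63}{37} - 12\right) = \left(-310082\right) \left(- \frac{507}{37}\right) = \frac{157211574}{37}$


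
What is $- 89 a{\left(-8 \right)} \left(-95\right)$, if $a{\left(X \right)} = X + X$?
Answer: $-135280$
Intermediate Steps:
$a{\left(X \right)} = 2 X$
$- 89 a{\left(-8 \right)} \left(-95\right) = - 89 \cdot 2 \left(-8\right) \left(-95\right) = \left(-89\right) \left(-16\right) \left(-95\right) = 1424 \left(-95\right) = -135280$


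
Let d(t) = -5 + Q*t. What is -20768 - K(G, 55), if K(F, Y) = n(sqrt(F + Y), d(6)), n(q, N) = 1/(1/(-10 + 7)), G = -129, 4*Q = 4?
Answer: -20765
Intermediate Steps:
Q = 1 (Q = (1/4)*4 = 1)
d(t) = -5 + t (d(t) = -5 + 1*t = -5 + t)
n(q, N) = -3 (n(q, N) = 1/(1/(-3)) = 1/(-1/3) = -3)
K(F, Y) = -3
-20768 - K(G, 55) = -20768 - 1*(-3) = -20768 + 3 = -20765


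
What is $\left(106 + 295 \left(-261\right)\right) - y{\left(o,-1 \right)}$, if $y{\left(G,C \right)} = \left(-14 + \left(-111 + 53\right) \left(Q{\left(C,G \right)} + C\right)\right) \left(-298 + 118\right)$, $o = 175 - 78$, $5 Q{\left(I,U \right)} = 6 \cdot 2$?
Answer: $-94025$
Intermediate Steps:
$Q{\left(I,U \right)} = \frac{12}{5}$ ($Q{\left(I,U \right)} = \frac{6 \cdot 2}{5} = \frac{1}{5} \cdot 12 = \frac{12}{5}$)
$o = 97$ ($o = 175 - 78 = 97$)
$y{\left(G,C \right)} = 27576 + 10440 C$ ($y{\left(G,C \right)} = \left(-14 + \left(-111 + 53\right) \left(\frac{12}{5} + C\right)\right) \left(-298 + 118\right) = \left(-14 - 58 \left(\frac{12}{5} + C\right)\right) \left(-180\right) = \left(-14 - \left(\frac{696}{5} + 58 C\right)\right) \left(-180\right) = \left(- \frac{766}{5} - 58 C\right) \left(-180\right) = 27576 + 10440 C$)
$\left(106 + 295 \left(-261\right)\right) - y{\left(o,-1 \right)} = \left(106 + 295 \left(-261\right)\right) - \left(27576 + 10440 \left(-1\right)\right) = \left(106 - 76995\right) - \left(27576 - 10440\right) = -76889 - 17136 = -94025$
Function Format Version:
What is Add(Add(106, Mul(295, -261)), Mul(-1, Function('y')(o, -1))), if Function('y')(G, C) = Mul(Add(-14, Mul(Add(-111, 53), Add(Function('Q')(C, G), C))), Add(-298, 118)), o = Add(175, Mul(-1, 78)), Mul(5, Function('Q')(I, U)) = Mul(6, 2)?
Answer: -94025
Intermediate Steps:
Function('Q')(I, U) = Rational(12, 5) (Function('Q')(I, U) = Mul(Rational(1, 5), Mul(6, 2)) = Mul(Rational(1, 5), 12) = Rational(12, 5))
o = 97 (o = Add(175, -78) = 97)
Function('y')(G, C) = Add(27576, Mul(10440, C)) (Function('y')(G, C) = Mul(Add(-14, Mul(Add(-111, 53), Add(Rational(12, 5), C))), Add(-298, 118)) = Mul(Add(-14, Mul(-58, Add(Rational(12, 5), C))), -180) = Mul(Add(-14, Add(Rational(-696, 5), Mul(-58, C))), -180) = Mul(Add(Rational(-766, 5), Mul(-58, C)), -180) = Add(27576, Mul(10440, C)))
Add(Add(106, Mul(295, -261)), Mul(-1, Function('y')(o, -1))) = Add(Add(106, Mul(295, -261)), Mul(-1, Add(27576, Mul(10440, -1)))) = Add(Add(106, -76995), Mul(-1, Add(27576, -10440))) = Add(-76889, Mul(-1, 17136)) = Add(-76889, -17136) = -94025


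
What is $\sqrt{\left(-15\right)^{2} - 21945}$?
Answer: $2 i \sqrt{5430} \approx 147.38 i$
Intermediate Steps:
$\sqrt{\left(-15\right)^{2} - 21945} = \sqrt{225 - 21945} = \sqrt{-21720} = 2 i \sqrt{5430}$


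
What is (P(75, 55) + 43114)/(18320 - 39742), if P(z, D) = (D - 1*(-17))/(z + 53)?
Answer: -689833/342752 ≈ -2.0126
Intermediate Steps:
P(z, D) = (17 + D)/(53 + z) (P(z, D) = (D + 17)/(53 + z) = (17 + D)/(53 + z))
(P(75, 55) + 43114)/(18320 - 39742) = ((17 + 55)/(53 + 75) + 43114)/(18320 - 39742) = (72/128 + 43114)/(-21422) = ((1/128)*72 + 43114)*(-1/21422) = (9/16 + 43114)*(-1/21422) = (689833/16)*(-1/21422) = -689833/342752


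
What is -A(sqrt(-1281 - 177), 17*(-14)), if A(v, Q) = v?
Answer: -27*I*sqrt(2) ≈ -38.184*I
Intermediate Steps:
-A(sqrt(-1281 - 177), 17*(-14)) = -sqrt(-1281 - 177) = -sqrt(-1458) = -27*I*sqrt(2)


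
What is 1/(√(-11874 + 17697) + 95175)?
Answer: 10575/1006474978 - √647/3019424934 ≈ 1.0499e-5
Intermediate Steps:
1/(√(-11874 + 17697) + 95175) = 1/(√5823 + 95175) = 1/(3*√647 + 95175) = 1/(95175 + 3*√647)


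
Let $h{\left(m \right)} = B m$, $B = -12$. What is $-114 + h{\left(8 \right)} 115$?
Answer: $-11154$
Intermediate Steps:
$h{\left(m \right)} = - 12 m$
$-114 + h{\left(8 \right)} 115 = -114 + \left(-12\right) 8 \cdot 115 = -114 - 11040 = -11154$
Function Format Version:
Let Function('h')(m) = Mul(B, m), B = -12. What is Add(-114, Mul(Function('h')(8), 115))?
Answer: -11154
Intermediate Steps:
Function('h')(m) = Mul(-12, m)
Add(-114, Mul(Function('h')(8), 115)) = Add(-114, Mul(Mul(-12, 8), 115)) = Add(-114, Mul(-96, 115)) = Add(-114, -11040) = -11154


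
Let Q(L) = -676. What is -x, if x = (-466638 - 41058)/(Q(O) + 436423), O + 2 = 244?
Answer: 169232/145249 ≈ 1.1651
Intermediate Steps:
O = 242 (O = -2 + 244 = 242)
x = -169232/145249 (x = (-466638 - 41058)/(-676 + 436423) = -507696/435747 = -507696*1/435747 = -169232/145249 ≈ -1.1651)
-x = -1*(-169232/145249) = 169232/145249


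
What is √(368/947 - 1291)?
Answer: 9*I*√14289283/947 ≈ 35.925*I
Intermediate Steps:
√(368/947 - 1291) = √(-1222209/947) = 9*I*√14289283/947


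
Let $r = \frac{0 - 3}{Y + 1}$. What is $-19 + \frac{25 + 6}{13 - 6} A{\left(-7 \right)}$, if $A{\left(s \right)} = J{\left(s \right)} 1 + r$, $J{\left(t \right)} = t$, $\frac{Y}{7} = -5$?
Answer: $- \frac{11807}{238} \approx -49.609$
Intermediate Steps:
$Y = -35$ ($Y = 7 \left(-5\right) = -35$)
$r = \frac{3}{34}$ ($r = \frac{0 - 3}{-35 + 1} = - \frac{3}{-34} = \left(-3\right) \left(- \frac{1}{34}\right) = \frac{3}{34} \approx 0.088235$)
$A{\left(s \right)} = \frac{3}{34} + s$ ($A{\left(s \right)} = s 1 + \frac{3}{34} = s + \frac{3}{34} = \frac{3}{34} + s$)
$-19 + \frac{25 + 6}{13 - 6} A{\left(-7 \right)} = -19 + \frac{25 + 6}{13 - 6} \left(\frac{3}{34} - 7\right) = -19 + \frac{31}{7} \left(- \frac{235}{34}\right) = -19 - \frac{7285}{238} = - \frac{11807}{238}$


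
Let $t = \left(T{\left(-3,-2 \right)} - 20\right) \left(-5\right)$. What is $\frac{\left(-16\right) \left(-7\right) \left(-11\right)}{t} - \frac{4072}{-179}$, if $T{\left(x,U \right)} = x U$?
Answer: $\frac{4608}{895} \approx 5.1486$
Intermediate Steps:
$T{\left(x,U \right)} = U x$
$t = 70$ ($t = \left(\left(-2\right) \left(-3\right) - 20\right) \left(-5\right) = \left(6 - 20\right) \left(-5\right) = \left(-14\right) \left(-5\right) = 70$)
$\frac{\left(-16\right) \left(-7\right) \left(-11\right)}{t} - \frac{4072}{-179} = \frac{\left(-16\right) \left(-7\right) \left(-11\right)}{70} - \frac{4072}{-179} = 112 \left(-11\right) \frac{1}{70} - - \frac{4072}{179} = \left(-1232\right) \frac{1}{70} + \frac{4072}{179} = - \frac{88}{5} + \frac{4072}{179} = \frac{4608}{895}$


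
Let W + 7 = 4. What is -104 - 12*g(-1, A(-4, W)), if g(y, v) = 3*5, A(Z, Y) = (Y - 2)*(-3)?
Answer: -284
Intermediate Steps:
W = -3 (W = -7 + 4 = -3)
A(Z, Y) = 6 - 3*Y (A(Z, Y) = (-2 + Y)*(-3) = 6 - 3*Y)
g(y, v) = 15
-104 - 12*g(-1, A(-4, W)) = -104 - 12*15 = -104 - 180 = -284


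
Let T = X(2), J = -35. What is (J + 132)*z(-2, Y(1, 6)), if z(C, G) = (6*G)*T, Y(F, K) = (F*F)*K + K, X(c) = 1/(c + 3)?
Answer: 6984/5 ≈ 1396.8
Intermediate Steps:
X(c) = 1/(3 + c)
T = 1/5 (T = 1/(3 + 2) = 1/5 ≈ 0.20000)
Y(F, K) = K + K*F**2 (Y(F, K) = F**2*K + K = K*F**2 + K = K + K*F**2)
z(C, G) = 6*G/5 (z(C, G) = (6*G)*(1/5) = 6*G/5)
(J + 132)*z(-2, Y(1, 6)) = (-35 + 132)*(6*(6*(1 + 1**2))/5) = 97*(6*(6*(1 + 1))/5) = 97*(6*(6*2)/5) = 97*((6/5)*12) = 97*(72/5) = 6984/5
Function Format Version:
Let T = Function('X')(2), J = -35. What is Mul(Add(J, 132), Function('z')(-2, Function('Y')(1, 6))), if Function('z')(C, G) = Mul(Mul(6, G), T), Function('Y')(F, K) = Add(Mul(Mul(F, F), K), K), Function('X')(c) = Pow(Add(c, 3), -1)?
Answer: Rational(6984, 5) ≈ 1396.8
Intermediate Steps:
Function('X')(c) = Pow(Add(3, c), -1)
T = Rational(1, 5) (T = Pow(Add(3, 2), -1) = Pow(5, -1) = Rational(1, 5) ≈ 0.20000)
Function('Y')(F, K) = Add(K, Mul(K, Pow(F, 2))) (Function('Y')(F, K) = Add(Mul(Pow(F, 2), K), K) = Add(Mul(K, Pow(F, 2)), K) = Add(K, Mul(K, Pow(F, 2))))
Function('z')(C, G) = Mul(Rational(6, 5), G) (Function('z')(C, G) = Mul(Mul(6, G), Rational(1, 5)) = Mul(Rational(6, 5), G))
Mul(Add(J, 132), Function('z')(-2, Function('Y')(1, 6))) = Mul(Add(-35, 132), Mul(Rational(6, 5), Mul(6, Add(1, Pow(1, 2))))) = Mul(97, Mul(Rational(6, 5), Mul(6, Add(1, 1)))) = Mul(97, Mul(Rational(6, 5), Mul(6, 2))) = Mul(97, Mul(Rational(6, 5), 12)) = Mul(97, Rational(72, 5)) = Rational(6984, 5)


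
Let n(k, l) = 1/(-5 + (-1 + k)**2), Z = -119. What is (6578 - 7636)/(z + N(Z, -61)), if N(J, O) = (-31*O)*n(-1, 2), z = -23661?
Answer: 529/12776 ≈ 0.041406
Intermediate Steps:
N(J, O) = 31*O (N(J, O) = (-31*O)/(-5 + (-1 - 1)**2) = (-31*O)/(-5 + (-2)**2) = (-31*O)/(-5 + 4) = -31*O/(-1) = -31*O*(-1) = 31*O)
(6578 - 7636)/(z + N(Z, -61)) = (6578 - 7636)/(-23661 + 31*(-61)) = -1058/(-23661 - 1891) = -1058/(-25552) = -1058*(-1/25552) = 529/12776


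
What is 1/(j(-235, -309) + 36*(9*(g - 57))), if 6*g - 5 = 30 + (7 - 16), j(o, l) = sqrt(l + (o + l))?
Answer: -17064/291180949 - I*sqrt(853)/291180949 ≈ -5.8603e-5 - 1.003e-7*I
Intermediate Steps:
j(o, l) = sqrt(o + 2*l) (j(o, l) = sqrt(l + (l + o)) = sqrt(o + 2*l))
g = 13/3 (g = 5/6 + (30 + (7 - 16))/6 = 5/6 + (30 - 9)/6 = 5/6 + (1/6)*21 = 5/6 + 7/2 = 13/3 ≈ 4.3333)
1/(j(-235, -309) + 36*(9*(g - 57))) = 1/(sqrt(-235 + 2*(-309)) + 36*(9*(13/3 - 57))) = 1/(sqrt(-235 - 618) + 36*(9*(-158/3))) = 1/(sqrt(-853) + 36*(-474)) = 1/(I*sqrt(853) - 17064) = 1/(-17064 + I*sqrt(853))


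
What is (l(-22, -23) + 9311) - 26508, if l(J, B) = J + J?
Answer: -17241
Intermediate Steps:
l(J, B) = 2*J
(l(-22, -23) + 9311) - 26508 = (2*(-22) + 9311) - 26508 = (-44 + 9311) - 26508 = 9267 - 26508 = -17241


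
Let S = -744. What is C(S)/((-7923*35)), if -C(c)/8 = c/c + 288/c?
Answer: 8/452445 ≈ 1.7682e-5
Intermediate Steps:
C(c) = -8 - 2304/c (C(c) = -8*(c/c + 288/c) = -8*(1 + 288/c) = -8 - 2304/c)
C(S)/((-7923*35)) = (-8 - 2304/(-744))/((-7923*35)) = (-8 - 2304*(-1/744))/(-277305) = (-8 + 96/31)*(-1/277305) = -152/31*(-1/277305) = 8/452445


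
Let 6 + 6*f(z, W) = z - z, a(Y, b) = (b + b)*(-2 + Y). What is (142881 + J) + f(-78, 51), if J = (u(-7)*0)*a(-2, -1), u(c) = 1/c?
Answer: 142880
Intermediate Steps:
a(Y, b) = 2*b*(-2 + Y) (a(Y, b) = (2*b)*(-2 + Y) = 2*b*(-2 + Y))
f(z, W) = -1 (f(z, W) = -1 + (z - z)/6 = -1 + (1/6)*0 = -1 + 0 = -1)
J = 0 (J = (0/(-7))*(2*(-1)*(-2 - 2)) = (-1/7*0)*(2*(-1)*(-4)) = 0*8 = 0)
(142881 + J) + f(-78, 51) = (142881 + 0) - 1 = 142881 - 1 = 142880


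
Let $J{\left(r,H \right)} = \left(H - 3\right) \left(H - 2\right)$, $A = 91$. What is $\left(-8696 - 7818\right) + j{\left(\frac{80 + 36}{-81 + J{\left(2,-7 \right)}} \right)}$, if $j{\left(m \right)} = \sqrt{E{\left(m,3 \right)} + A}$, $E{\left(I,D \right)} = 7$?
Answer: $-16514 + 7 \sqrt{2} \approx -16504.0$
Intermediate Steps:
$J{\left(r,H \right)} = \left(-3 + H\right) \left(-2 + H\right)$
$j{\left(m \right)} = 7 \sqrt{2}$ ($j{\left(m \right)} = \sqrt{7 + 91} = \sqrt{98} = 7 \sqrt{2}$)
$\left(-8696 - 7818\right) + j{\left(\frac{80 + 36}{-81 + J{\left(2,-7 \right)}} \right)} = \left(-8696 - 7818\right) + 7 \sqrt{2} = -16514 + 7 \sqrt{2}$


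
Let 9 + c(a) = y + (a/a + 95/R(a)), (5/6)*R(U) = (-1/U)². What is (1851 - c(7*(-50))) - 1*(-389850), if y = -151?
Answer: -27918170/3 ≈ -9.3060e+6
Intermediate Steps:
R(U) = 6/(5*U²) (R(U) = 6*(-1/U)²/5 = 6/(5*U²))
c(a) = -159 + 475*a²/6 (c(a) = -9 + (-151 + (a/a + 95/((6/(5*a²))))) = -9 + (-151 + (1 + 95*(5*a²/6))) = -9 + (-151 + (1 + 475*a²/6)) = -9 + (-150 + 475*a²/6) = -159 + 475*a²/6)
(1851 - c(7*(-50))) - 1*(-389850) = (1851 - (-159 + 475*(7*(-50))²/6)) - 1*(-389850) = (1851 - (-159 + (475/6)*(-350)²)) + 389850 = (1851 - (-159 + (475/6)*122500)) + 389850 = (1851 - (-159 + 29093750/3)) + 389850 = (1851 - 1*29093273/3) + 389850 = (1851 - 29093273/3) + 389850 = -29087720/3 + 389850 = -27918170/3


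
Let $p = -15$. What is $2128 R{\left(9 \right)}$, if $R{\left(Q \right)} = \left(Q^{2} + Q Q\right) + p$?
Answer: $312816$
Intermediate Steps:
$R{\left(Q \right)} = -15 + 2 Q^{2}$ ($R{\left(Q \right)} = \left(Q^{2} + Q Q\right) - 15 = \left(Q^{2} + Q^{2}\right) - 15 = 2 Q^{2} - 15 = -15 + 2 Q^{2}$)
$2128 R{\left(9 \right)} = 2128 \left(-15 + 2 \cdot 9^{2}\right) = 2128 \left(-15 + 2 \cdot 81\right) = 2128 \left(-15 + 162\right) = 2128 \cdot 147 = 312816$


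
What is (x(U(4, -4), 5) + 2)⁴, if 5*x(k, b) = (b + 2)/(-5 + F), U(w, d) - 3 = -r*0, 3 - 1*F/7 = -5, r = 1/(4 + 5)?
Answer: 71443409521/4228250625 ≈ 16.897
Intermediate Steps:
r = ⅑ (r = 1/9 = ⅑ ≈ 0.11111)
F = 56 (F = 21 - 7*(-5) = 21 + 35 = 56)
U(w, d) = 3 (U(w, d) = 3 - 1*⅑*0 = 3 - ⅑*0 = 3 + 0 = 3)
x(k, b) = 2/255 + b/255 (x(k, b) = ((b + 2)/(-5 + 56))/5 = ((2 + b)/51)/5 = ((2 + b)*(1/51))/5 = (2/51 + b/51)/5 = 2/255 + b/255)
(x(U(4, -4), 5) + 2)⁴ = ((2/255 + (1/255)*5) + 2)⁴ = ((2/255 + 1/51) + 2)⁴ = (7/255 + 2)⁴ = (517/255)⁴ = 71443409521/4228250625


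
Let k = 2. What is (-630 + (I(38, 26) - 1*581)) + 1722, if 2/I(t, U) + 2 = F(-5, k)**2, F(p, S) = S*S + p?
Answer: 509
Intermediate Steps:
F(p, S) = p + S**2 (F(p, S) = S**2 + p = p + S**2)
I(t, U) = -2 (I(t, U) = 2/(-2 + (-5 + 2**2)**2) = 2/(-2 + (-5 + 4)**2) = 2/(-2 + (-1)**2) = 2/(-2 + 1) = 2/(-1) = 2*(-1) = -2)
(-630 + (I(38, 26) - 1*581)) + 1722 = (-630 + (-2 - 1*581)) + 1722 = (-630 + (-2 - 581)) + 1722 = (-630 - 583) + 1722 = -1213 + 1722 = 509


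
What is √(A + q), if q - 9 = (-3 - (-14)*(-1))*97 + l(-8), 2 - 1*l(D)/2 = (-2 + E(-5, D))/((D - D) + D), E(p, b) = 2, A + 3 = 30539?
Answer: 170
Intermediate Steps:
A = 30536 (A = -3 + 30539 = 30536)
l(D) = 4 (l(D) = 4 - 2*(-2 + 2)/((D - D) + D) = 4 - 0/(0 + D) = 4 - 0/D = 4 - 2*0 = 4 + 0 = 4)
q = -1636 (q = 9 + ((-3 - (-14)*(-1))*97 + 4) = 9 + ((-3 - 1*14)*97 + 4) = 9 + ((-3 - 14)*97 + 4) = 9 + (-17*97 + 4) = 9 + (-1649 + 4) = 9 - 1645 = -1636)
√(A + q) = √(30536 - 1636) = √28900 = 170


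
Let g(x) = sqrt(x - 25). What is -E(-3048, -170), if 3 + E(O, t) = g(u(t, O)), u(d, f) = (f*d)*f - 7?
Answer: 3 - 4*I*sqrt(98709482) ≈ 3.0 - 39741.0*I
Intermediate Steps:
u(d, f) = -7 + d*f**2 (u(d, f) = (d*f)*f - 7 = d*f**2 - 7 = -7 + d*f**2)
g(x) = sqrt(-25 + x)
E(O, t) = -3 + sqrt(-32 + t*O**2) (E(O, t) = -3 + sqrt(-25 + (-7 + t*O**2)) = -3 + sqrt(-32 + t*O**2))
-E(-3048, -170) = -(-3 + sqrt(-32 - 170*(-3048)**2)) = -(-3 + sqrt(-32 - 170*9290304)) = -(-3 + sqrt(-32 - 1579351680)) = -(-3 + sqrt(-1579351712)) = -(-3 + 4*I*sqrt(98709482)) = 3 - 4*I*sqrt(98709482)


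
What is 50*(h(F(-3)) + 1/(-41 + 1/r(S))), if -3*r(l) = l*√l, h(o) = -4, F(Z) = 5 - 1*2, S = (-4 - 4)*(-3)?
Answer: -103910360/516403 + 160*√6/516403 ≈ -201.22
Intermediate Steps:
S = 24 (S = -8*(-3) = 24)
F(Z) = 3 (F(Z) = 5 - 2 = 3)
r(l) = -l^(3/2)/3 (r(l) = -l*√l/3 = -l^(3/2)/3)
50*(h(F(-3)) + 1/(-41 + 1/r(S))) = 50*(-4 + 1/(-41 + 1/(-16*√6))) = 50*(-4 + 1/(-41 - √6/96)) = -200 + 50/(-41 - √6/96)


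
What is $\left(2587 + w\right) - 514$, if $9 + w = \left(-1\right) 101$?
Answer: $1963$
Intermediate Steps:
$w = -110$ ($w = -9 - 101 = -110$)
$\left(2587 + w\right) - 514 = \left(2587 - 110\right) - 514 = 2477 - 514 = 1963$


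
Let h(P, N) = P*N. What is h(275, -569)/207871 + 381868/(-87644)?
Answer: -23273344482/4554661481 ≈ -5.1098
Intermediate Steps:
h(P, N) = N*P
h(275, -569)/207871 + 381868/(-87644) = -569*275/207871 + 381868/(-87644) = -156475*1/207871 + 381868*(-1/87644) = -156475/207871 - 95467/21911 = -23273344482/4554661481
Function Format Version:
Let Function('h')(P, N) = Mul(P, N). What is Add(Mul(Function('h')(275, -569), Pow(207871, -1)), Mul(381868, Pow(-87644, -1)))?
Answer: Rational(-23273344482, 4554661481) ≈ -5.1098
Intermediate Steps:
Function('h')(P, N) = Mul(N, P)
Add(Mul(Function('h')(275, -569), Pow(207871, -1)), Mul(381868, Pow(-87644, -1))) = Add(Mul(Mul(-569, 275), Pow(207871, -1)), Mul(381868, Pow(-87644, -1))) = Add(Mul(-156475, Rational(1, 207871)), Mul(381868, Rational(-1, 87644))) = Add(Rational(-156475, 207871), Rational(-95467, 21911)) = Rational(-23273344482, 4554661481)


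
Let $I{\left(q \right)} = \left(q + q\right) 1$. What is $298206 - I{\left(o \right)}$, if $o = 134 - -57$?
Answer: $297824$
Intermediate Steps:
$o = 191$ ($o = 134 + 57 = 191$)
$I{\left(q \right)} = 2 q$ ($I{\left(q \right)} = 2 q 1 = 2 q$)
$298206 - I{\left(o \right)} = 298206 - 2 \cdot 191 = 298206 - 382 = 297824$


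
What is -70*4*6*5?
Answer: -8400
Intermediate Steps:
-70*4*6*5 = -1680*5 = -70*120 = -8400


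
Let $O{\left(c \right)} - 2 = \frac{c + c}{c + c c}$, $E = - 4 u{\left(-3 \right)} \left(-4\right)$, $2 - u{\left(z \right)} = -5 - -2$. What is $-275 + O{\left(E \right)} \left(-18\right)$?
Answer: $- \frac{2803}{9} \approx -311.44$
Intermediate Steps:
$u{\left(z \right)} = 5$ ($u{\left(z \right)} = 2 - \left(-5 - -2\right) = 2 - \left(-5 + 2\right) = 2 - -3 = 2 + 3 = 5$)
$E = 80$ ($E = \left(-4\right) 5 \left(-4\right) = \left(-20\right) \left(-4\right) = 80$)
$O{\left(c \right)} = 2 + \frac{2 c}{c + c^{2}}$ ($O{\left(c \right)} = 2 + \frac{c + c}{c + c c} = 2 + \frac{2 c}{c + c^{2}}$)
$-275 + O{\left(E \right)} \left(-18\right) = -275 + \frac{2 \left(2 + 80\right)}{1 + 80} \left(-18\right) = -275 + 2 \cdot \frac{1}{81} \cdot 82 \left(-18\right) = -275 + \frac{164}{81} \left(-18\right) = -275 - \frac{328}{9} = - \frac{2803}{9}$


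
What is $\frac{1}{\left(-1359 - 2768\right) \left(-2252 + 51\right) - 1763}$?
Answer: $\frac{1}{9081764} \approx 1.1011 \cdot 10^{-7}$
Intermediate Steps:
$\frac{1}{\left(-1359 - 2768\right) \left(-2252 + 51\right) - 1763} = \frac{1}{\left(-4127\right) \left(-2201\right) - 1763} = \frac{1}{9083527 - 1763} = \frac{1}{9081764}$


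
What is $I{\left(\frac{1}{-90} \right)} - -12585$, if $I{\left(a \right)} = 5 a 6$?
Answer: $\frac{37754}{3} \approx 12585.0$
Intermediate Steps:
$I{\left(a \right)} = 30 a$
$I{\left(\frac{1}{-90} \right)} - -12585 = \frac{30}{-90} - -12585 = 30 \left(- \frac{1}{90}\right) + 12585 = - \frac{1}{3} + 12585 = \frac{37754}{3}$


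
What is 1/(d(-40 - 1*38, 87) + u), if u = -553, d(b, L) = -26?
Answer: -1/579 ≈ -0.0017271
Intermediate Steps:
1/(d(-40 - 1*38, 87) + u) = 1/(-26 - 553) = 1/(-579) = -1/579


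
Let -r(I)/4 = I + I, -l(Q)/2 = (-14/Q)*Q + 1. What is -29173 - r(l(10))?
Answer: -28965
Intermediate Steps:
l(Q) = 26 (l(Q) = -2*((-14/Q)*Q + 1) = -2*(-14 + 1) = -2*(-13) = 26)
r(I) = -8*I (r(I) = -4*(I + I) = -8*I)
-29173 - r(l(10)) = -29173 - (-8)*26 = -29173 - 1*(-208) = -29173 + 208 = -28965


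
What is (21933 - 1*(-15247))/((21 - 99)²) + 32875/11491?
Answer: 927880/103419 ≈ 8.9720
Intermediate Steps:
(21933 - 1*(-15247))/((21 - 99)²) + 32875/11491 = (21933 + 15247)/((-78)²) + 32875*(1/11491) = 37180/6084 + 32875/11491 = 37180*(1/6084) + 32875/11491 = 55/9 + 32875/11491 = 927880/103419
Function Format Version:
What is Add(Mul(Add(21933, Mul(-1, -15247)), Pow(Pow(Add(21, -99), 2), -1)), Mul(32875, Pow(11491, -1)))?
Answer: Rational(927880, 103419) ≈ 8.9720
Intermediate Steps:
Add(Mul(Add(21933, Mul(-1, -15247)), Pow(Pow(Add(21, -99), 2), -1)), Mul(32875, Pow(11491, -1))) = Add(Mul(Add(21933, 15247), Pow(Pow(-78, 2), -1)), Mul(32875, Rational(1, 11491))) = Add(Mul(37180, Pow(6084, -1)), Rational(32875, 11491)) = Add(Mul(37180, Rational(1, 6084)), Rational(32875, 11491)) = Add(Rational(55, 9), Rational(32875, 11491)) = Rational(927880, 103419)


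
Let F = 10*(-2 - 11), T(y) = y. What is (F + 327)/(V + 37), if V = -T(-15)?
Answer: 197/52 ≈ 3.7885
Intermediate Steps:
F = -130 (F = 10*(-13) = -130)
V = 15 (V = -1*(-15) = 15)
(F + 327)/(V + 37) = (-130 + 327)/(15 + 37) = 197/52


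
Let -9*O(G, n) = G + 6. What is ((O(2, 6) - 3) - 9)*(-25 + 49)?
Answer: -928/3 ≈ -309.33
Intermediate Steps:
O(G, n) = -⅔ - G/9 (O(G, n) = -(G + 6)/9 = -(6 + G)/9 = -⅔ - G/9)
((O(2, 6) - 3) - 9)*(-25 + 49) = (((-⅔ - ⅑*2) - 3) - 9)*(-25 + 49) = (((-⅔ - 2/9) - 3) - 9)*24 = ((-8/9 - 3) - 9)*24 = (-35/9 - 9)*24 = -116/9*24 = -928/3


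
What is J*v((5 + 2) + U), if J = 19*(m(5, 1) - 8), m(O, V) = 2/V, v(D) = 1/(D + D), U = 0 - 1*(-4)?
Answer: -57/11 ≈ -5.1818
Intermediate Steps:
U = 4 (U = 0 + 4 = 4)
v(D) = 1/(2*D)
J = -114 (J = 19*(2/1 - 8) = 19*(2*1 - 8) = 19*(2 - 8) = 19*(-6) = -114)
J*v((5 + 2) + U) = -57/((5 + 2) + 4) = -57/(7 + 4) = -57/11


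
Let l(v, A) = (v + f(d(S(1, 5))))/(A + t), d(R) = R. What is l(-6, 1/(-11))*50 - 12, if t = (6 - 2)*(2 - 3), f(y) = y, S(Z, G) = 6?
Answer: -12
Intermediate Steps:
t = -4 (t = 4*(-1) = -4)
l(v, A) = (6 + v)/(-4 + A) (l(v, A) = (v + 6)/(A - 4) = (6 + v)/(-4 + A))
l(-6, 1/(-11))*50 - 12 = ((6 - 6)/(-4 + 1/(-11)))*50 - 12 = (0/(-4 - 1/11))*50 - 12 = (0/(-45/11))*50 - 12 = -11/45*0*50 - 12 = 0*50 - 12 = 0 - 12 = -12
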